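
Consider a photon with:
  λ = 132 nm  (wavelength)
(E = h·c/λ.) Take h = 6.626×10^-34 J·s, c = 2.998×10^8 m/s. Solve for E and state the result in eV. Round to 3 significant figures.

Directly: E = hc/λ.
λ = 132 nm = 1.320×10^-7 m; h = 6.626×10^-34 J·s; c = 2.998×10^8 m/s.
E = 1.505×10^-18 J  (the unit combination reduces to kg·m²/s² = J)
1.505×10^-18 J × (1 eV / 1.602×10^-19 J) = 9.393 eV

9.39 eV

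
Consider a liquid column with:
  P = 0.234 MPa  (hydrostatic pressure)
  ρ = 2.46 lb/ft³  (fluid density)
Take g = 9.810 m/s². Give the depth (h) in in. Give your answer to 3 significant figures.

23800 in

Solving P = ρ·g·h for h: h = P/(ρ·g).
P = 0.234 MPa = 2.340×10^5 Pa; ρ = 2.46 lb/ft³ = 39.41 kg/m³; g = 9.810 m/s².
h = 605.3 m
605.3 m × (1 in / 0.02540 m) = 23832 in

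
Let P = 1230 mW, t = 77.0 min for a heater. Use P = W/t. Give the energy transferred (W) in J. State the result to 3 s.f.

Solving P = W/t for W: W = P·t.
P = 1230 mW = 1.230 W; t = 77.0 min = 4620 s.
W = 5683 J

5680 J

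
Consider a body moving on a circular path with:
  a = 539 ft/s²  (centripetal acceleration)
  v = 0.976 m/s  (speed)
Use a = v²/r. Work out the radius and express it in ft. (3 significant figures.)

Rearranging a = v²/r for r: r = v²/a.
a = 539 ft/s² = 164.3 m/s²; v = 0.976 m/s.
r = 0.005798 m
0.005798 m × (1 ft / 0.3048 m) = 0.01902 ft

0.0190 ft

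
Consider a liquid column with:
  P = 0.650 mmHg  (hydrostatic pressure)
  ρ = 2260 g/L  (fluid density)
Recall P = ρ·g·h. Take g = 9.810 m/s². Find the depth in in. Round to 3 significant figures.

Rearranging: h = P/(ρ·g).
P = 0.650 mmHg = 86.66 Pa; ρ = 2260 g/L = 2260 kg/m³; g = 9.810 m/s².
h = 0.003909 m
0.003909 m × (1 in / 0.02540 m) = 0.1539 in

0.154 in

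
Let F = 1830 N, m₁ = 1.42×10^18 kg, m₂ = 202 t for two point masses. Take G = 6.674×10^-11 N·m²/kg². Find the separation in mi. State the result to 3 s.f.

Rearranging: r = √(G·m₁m₂/F).
F = 1830 N; m₁ = 1.42×10^18 kg; m₂ = 202 t = 2.020×10^5 kg; G = 6.674×10^-11 N·m²/kg².
r = 1.023×10^5 m
1.023×10^5 m × (1 mi / 1609 m) = 63.55 mi

63.6 mi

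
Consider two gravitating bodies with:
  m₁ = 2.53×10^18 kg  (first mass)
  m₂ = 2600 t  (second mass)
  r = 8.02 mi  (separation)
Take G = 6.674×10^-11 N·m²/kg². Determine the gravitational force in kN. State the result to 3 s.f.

2640 kN

Directly: F = Gm₁m₂/r².
m₁ = 2.53×10^18 kg; m₂ = 2600 t = 2.600×10^6 kg; r = 8.02 mi = 12907 m; G = 6.674×10^-11 N·m²/kg².
F = 2.635×10^6 N
2.635×10^6 N × (1 kN / 1000 N) = 2635 kN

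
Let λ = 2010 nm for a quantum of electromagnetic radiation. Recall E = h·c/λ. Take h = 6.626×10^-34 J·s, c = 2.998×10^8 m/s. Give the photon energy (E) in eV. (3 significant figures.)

0.617 eV

E is given directly by: E = hc/λ.
λ = 2010 nm = 2.010×10^-6 m; h = 6.626×10^-34 J·s; c = 2.998×10^8 m/s.
E = 9.883×10^-20 J
9.883×10^-20 J × (1 eV / 1.602×10^-19 J) = 0.6168 eV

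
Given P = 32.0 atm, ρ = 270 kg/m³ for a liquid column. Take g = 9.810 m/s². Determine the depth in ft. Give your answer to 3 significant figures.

4020 ft

Rearranging: h = P/(ρ·g).
P = 32.0 atm = 3.242×10^6 Pa; ρ = 270 kg/m³; g = 9.810 m/s².
h = 1224 m
1224 m × (1 ft / 0.3048 m) = 4016 ft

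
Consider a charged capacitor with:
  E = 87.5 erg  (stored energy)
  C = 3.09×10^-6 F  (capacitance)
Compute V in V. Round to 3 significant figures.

2.38 V

Solving E = ½C·V² for V: V = √(2E/C).
E = 87.5 erg = 8.750×10^-6 J; C = 3.09×10^-6 F.
V = 2.380 V  (the unit combination reduces to kg·m²/(A·s³) = V)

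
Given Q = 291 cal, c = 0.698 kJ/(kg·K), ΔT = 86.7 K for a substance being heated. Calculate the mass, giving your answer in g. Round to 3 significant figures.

20.1 g

Rearranging: m = Q/(c·ΔT).
Q = 291 cal = 1218 J; c = 0.698 kJ/(kg·K) = 698.0 J/(kg·K); ΔT = 86.7 K.
m = 0.02012 kg
0.02012 kg × (1 g / 0.001000 kg) = 20.12 g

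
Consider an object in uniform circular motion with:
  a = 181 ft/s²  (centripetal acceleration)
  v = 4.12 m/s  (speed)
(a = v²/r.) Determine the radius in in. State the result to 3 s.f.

Rearranging a = v²/r for r: r = v²/a.
a = 181 ft/s² = 55.17 m/s²; v = 4.12 m/s.
r = 0.3077 m
0.3077 m × (1 in / 0.02540 m) = 12.11 in

12.1 in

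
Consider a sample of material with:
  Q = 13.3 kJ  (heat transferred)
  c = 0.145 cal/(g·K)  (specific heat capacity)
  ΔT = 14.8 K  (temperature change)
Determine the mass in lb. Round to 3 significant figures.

Solving Q = m·c·ΔT for m: m = Q/(c·ΔT).
Q = 13.3 kJ = 13300 J; c = 0.145 cal/(g·K) = 606.7 J/(kg·K); ΔT = 14.8 K.
m = 1.481 kg
1.481 kg × (1 lb / 0.4536 kg) = 3.266 lb

3.27 lb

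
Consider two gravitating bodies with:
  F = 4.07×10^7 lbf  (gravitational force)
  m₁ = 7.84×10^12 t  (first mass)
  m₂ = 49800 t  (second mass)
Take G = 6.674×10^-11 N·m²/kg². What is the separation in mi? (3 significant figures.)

Rearranging F = G·m₁·m₂/r² for r: r = √(G·m₁m₂/F).
F = 4.07×10^7 lbf = 1.810×10^8 N; m₁ = 7.84×10^12 t = 7.840×10^15 kg; m₂ = 49800 t = 4.980×10^7 kg; G = 6.674×10^-11 N·m²/kg².
r = 379.4 m
379.4 m × (1 mi / 1609 m) = 0.2357 mi

0.236 mi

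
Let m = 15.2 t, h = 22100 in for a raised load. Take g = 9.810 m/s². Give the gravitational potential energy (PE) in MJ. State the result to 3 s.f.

PE is given directly by: PE = mgh.
m = 15.2 t = 15200 kg; h = 22100 in = 561.3 m; g = 9.810 m/s².
PE = 8.370×10^7 J  (the unit combination reduces to kg·m²/s² = J)
8.370×10^7 J × (1 MJ / 1.000×10^6 J) = 83.70 MJ

83.7 MJ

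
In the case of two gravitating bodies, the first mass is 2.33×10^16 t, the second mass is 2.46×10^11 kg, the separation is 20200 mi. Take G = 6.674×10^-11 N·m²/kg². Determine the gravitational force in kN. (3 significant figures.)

Directly: F = Gm₁m₂/r².
m₁ = 2.33×10^16 t = 2.330×10^19 kg; m₂ = 2.46×10^11 kg; r = 20200 mi = 3.251×10^7 m; G = 6.674×10^-11 N·m²/kg².
F = 3.620×10^5 N
3.620×10^5 N × (1 kN / 1000 N) = 362.0 kN

362 kN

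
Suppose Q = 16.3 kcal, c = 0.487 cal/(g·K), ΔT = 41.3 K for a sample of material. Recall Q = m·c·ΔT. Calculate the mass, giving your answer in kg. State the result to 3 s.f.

0.810 kg

Rearranging: m = Q/(c·ΔT).
Q = 16.3 kcal = 68199 J; c = 0.487 cal/(g·K) = 2038 J/(kg·K); ΔT = 41.3 K.
m = 0.8104 kg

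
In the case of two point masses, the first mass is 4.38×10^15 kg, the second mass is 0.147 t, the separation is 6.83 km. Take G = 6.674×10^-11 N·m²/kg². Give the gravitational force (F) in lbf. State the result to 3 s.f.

0.207 lbf

F is given directly by: F = Gm₁m₂/r².
m₁ = 4.38×10^15 kg; m₂ = 0.147 t = 147.0 kg; r = 6.83 km = 6830 m; G = 6.674×10^-11 N·m²/kg².
F = 0.9212 N  (the unit combination reduces to kg·m/s² = N)
0.9212 N × (1 lbf / 4.448 N) = 0.2071 lbf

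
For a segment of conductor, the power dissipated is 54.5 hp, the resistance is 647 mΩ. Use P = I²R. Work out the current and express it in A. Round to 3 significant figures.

Rearranging: I = √(P/R).
P = 54.5 hp = 40641 W; R = 647 mΩ = 0.6470 Ω.
I = 250.6 A

251 A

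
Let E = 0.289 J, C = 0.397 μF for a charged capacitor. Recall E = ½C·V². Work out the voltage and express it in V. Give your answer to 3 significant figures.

1210 V

Rearranging E = ½C·V² for V: V = √(2E/C).
E = 0.289 J; C = 0.397 μF = 3.970×10^-7 F.
V = 1207 V  (the unit combination reduces to kg·m²/(A·s³) = V)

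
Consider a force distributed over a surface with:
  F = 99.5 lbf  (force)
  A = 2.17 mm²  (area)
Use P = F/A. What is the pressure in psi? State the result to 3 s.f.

P is given directly by: P = F/A.
F = 99.5 lbf = 442.6 N; A = 2.17 mm² = 2.170×10^-6 m².
P = 2.040×10^8 Pa  (the unit combination reduces to kg/(m·s²) = Pa)
2.040×10^8 Pa × (1 psi / 6895 Pa) = 29582 psi

29600 psi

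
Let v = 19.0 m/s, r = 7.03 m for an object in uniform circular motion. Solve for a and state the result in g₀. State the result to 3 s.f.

Directly: a = v²/r.
v = 19.0 m/s; r = 7.03 m.
a = 51.35 m/s²
51.35 m/s² × (1 g₀ / 9.807 m/s²) = 5.236 g₀

5.24 g₀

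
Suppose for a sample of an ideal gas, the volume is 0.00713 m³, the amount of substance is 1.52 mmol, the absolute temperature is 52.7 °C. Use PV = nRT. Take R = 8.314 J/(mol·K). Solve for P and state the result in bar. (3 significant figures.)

0.00578 bar

P is given directly by: P = nRT/V.
V = 0.00713 m³; n = 1.52 mmol = 0.001520 mol; T = 52.7 °C = 325.8 K; R = 8.314 J/(mol·K).
P = 577.5 Pa
577.5 Pa × (1 bar / 1.000×10^5 Pa) = 0.005775 bar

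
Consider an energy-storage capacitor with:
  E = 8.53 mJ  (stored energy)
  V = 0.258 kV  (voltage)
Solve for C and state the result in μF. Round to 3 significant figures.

Rearranging E = ½C·V² for C: C = 2E/V².
E = 8.53 mJ = 0.008530 J; V = 0.258 kV = 258.0 V.
C = 2.563×10^-7 F
2.563×10^-7 F × (1 μF / 1.000×10^-6 F) = 0.2563 μF

0.256 μF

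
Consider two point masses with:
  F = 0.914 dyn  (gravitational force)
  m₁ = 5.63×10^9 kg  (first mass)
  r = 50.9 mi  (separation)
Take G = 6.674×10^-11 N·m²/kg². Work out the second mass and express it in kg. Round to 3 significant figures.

1.63×10^5 kg

Rearranging: m₂ = F·r²/(G·m₁).
F = 0.914 dyn = 9.140×10^-6 N; m₁ = 5.63×10^9 kg; r = 50.9 mi = 81916 m; G = 6.674×10^-11 N·m²/kg².
m₂ = 1.632×10^5 kg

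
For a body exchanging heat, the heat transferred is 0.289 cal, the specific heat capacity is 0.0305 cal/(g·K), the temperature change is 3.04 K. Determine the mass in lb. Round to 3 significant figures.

0.00687 lb

Solving Q = m·c·ΔT for m: m = Q/(c·ΔT).
Q = 0.289 cal = 1.209 J; c = 0.0305 cal/(g·K) = 127.6 J/(kg·K); ΔT = 3.04 K.
m = 0.003117 kg
0.003117 kg × (1 lb / 0.4536 kg) = 0.006872 lb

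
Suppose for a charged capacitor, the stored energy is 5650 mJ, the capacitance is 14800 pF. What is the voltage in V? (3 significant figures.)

Rearranging: V = √(2E/C).
E = 5650 mJ = 5.650 J; C = 14800 pF = 1.480×10^-8 F.
V = 27632 V

27600 V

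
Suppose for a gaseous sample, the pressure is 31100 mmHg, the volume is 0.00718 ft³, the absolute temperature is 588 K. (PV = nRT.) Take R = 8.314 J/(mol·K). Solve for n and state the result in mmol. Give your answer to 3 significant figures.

Solving PV = nRT for n: n = PV/(RT).
P = 31100 mmHg = 4.146×10^6 Pa; V = 0.00718 ft³ = 2.033×10^-4 m³; T = 588 K; R = 8.314 J/(mol·K).
n = 0.1724 mol
0.1724 mol × (1 mmol / 0.001000 mol) = 172.4 mmol

172 mmol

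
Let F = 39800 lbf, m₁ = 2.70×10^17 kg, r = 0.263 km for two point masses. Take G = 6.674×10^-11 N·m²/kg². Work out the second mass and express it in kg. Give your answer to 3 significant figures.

From Newton's law of gravitation: m₂ = F·r²/(G·m₁).
F = 39800 lbf = 1.770×10^5 N; m₁ = 2.70×10^17 kg; r = 0.263 km = 263.0 m; G = 6.674×10^-11 N·m²/kg².
m₂ = 679.6 kg

680 kg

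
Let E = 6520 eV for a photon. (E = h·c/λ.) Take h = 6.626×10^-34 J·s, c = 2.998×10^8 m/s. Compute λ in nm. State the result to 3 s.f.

0.190 nm

Rearranging E = h·c/λ for λ: λ = hc/E.
E = 6520 eV = 1.045×10^-15 J; h = 6.626×10^-34 J·s; c = 2.998×10^8 m/s.
λ = 1.902×10^-10 m
1.902×10^-10 m × (1 nm / 1.000×10^-9 m) = 0.1902 nm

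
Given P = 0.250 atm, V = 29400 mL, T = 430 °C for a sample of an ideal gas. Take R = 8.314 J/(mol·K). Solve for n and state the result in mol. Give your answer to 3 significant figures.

Rearranging PV = nRT for n: n = PV/(RT).
P = 0.250 atm = 25331 Pa; V = 29400 mL = 0.02940 m³; T = 430 °C = 703.1 K; R = 8.314 J/(mol·K).
n = 0.1274 mol

0.127 mol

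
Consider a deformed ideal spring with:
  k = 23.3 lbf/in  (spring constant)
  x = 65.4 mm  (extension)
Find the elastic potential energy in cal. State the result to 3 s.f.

Directly: U = ½kx².
k = 23.3 lbf/in = 4080 N/m; x = 65.4 mm = 0.06540 m.
U = 8.726 J
8.726 J × (1 cal / 4.184 J) = 2.086 cal

2.09 cal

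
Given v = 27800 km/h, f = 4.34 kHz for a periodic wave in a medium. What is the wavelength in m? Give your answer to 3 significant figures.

Rearranging v = f·λ for λ: λ = v/f.
v = 27800 km/h = 7722 m/s; f = 4.34 kHz = 4340 Hz.
λ = 1.779 m

1.78 m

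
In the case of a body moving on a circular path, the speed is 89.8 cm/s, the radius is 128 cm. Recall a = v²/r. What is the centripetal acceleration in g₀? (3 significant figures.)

Directly: a = v²/r.
v = 89.8 cm/s = 0.8980 m/s; r = 128 cm = 1.280 m.
a = 0.6300 m/s²
0.6300 m/s² × (1 g₀ / 9.807 m/s²) = 0.06424 g₀

0.0642 g₀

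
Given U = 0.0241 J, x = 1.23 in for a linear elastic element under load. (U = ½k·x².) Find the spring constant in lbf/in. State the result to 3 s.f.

Rearranging U = ½k·x² for k: k = 2U/x².
U = 0.0241 J; x = 1.23 in = 0.03124 m.
k = 49.38 N/m
49.38 N/m × (1 lbf/in / 175.1 N/m) = 0.2820 lbf/in

0.282 lbf/in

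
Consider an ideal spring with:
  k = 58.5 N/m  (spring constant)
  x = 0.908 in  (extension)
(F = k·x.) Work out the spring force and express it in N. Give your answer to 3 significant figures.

F is given directly by: F = kx.
k = 58.5 N/m; x = 0.908 in = 0.02306 m.
F = 1.349 N  (the unit combination reduces to kg·m/s² = N)

1.35 N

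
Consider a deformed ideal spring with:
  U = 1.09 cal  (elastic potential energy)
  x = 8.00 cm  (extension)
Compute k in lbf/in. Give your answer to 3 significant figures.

Solving U = ½k·x² for k: k = 2U/x².
U = 1.09 cal = 4.561 J; x = 8.00 cm = 0.08000 m.
k = 1425 N/m
1425 N/m × (1 lbf/in / 175.1 N/m) = 8.138 lbf/in

8.14 lbf/in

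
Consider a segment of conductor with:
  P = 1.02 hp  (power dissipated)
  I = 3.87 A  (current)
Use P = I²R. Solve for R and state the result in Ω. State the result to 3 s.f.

50.8 Ω

Solving P = I²R for R: R = P/I².
P = 1.02 hp = 760.6 W; I = 3.87 A.
R = 50.79 Ω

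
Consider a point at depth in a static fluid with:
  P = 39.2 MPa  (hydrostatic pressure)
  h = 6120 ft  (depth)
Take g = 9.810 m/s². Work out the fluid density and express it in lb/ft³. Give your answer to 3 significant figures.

Rearranging: ρ = P/(g·h).
P = 39.2 MPa = 3.920×10^7 Pa; h = 6120 ft = 1865 m; g = 9.810 m/s².
ρ = 2142 kg/m³
2142 kg/m³ × (1 lb/ft³ / 16.02 kg/m³) = 133.7 lb/ft³

134 lb/ft³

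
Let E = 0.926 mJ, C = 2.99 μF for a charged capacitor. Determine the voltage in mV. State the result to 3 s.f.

Rearranging: V = √(2E/C).
E = 0.926 mJ = 9.260×10^-4 J; C = 2.99 μF = 2.990×10^-6 F.
V = 24.89 V
24.89 V × (1 mV / 0.001000 V) = 24888 mV

24900 mV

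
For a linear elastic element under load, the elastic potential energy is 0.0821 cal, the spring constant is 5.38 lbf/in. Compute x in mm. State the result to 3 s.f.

27.0 mm

Solving U = ½k·x² for x: x = √(2U/k).
U = 0.0821 cal = 0.3435 J; k = 5.38 lbf/in = 942.2 N/m.
x = 0.02700 m
0.02700 m × (1 mm / 0.001000 m) = 27.00 mm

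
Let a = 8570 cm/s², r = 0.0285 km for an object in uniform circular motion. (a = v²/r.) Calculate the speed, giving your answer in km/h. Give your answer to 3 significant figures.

178 km/h

Solving a = v²/r for v: v = √(a·r).
a = 8570 cm/s² = 85.70 m/s²; r = 0.0285 km = 28.50 m.
v = 49.42 m/s
49.42 m/s × (1 km/h / 0.2778 m/s) = 177.9 km/h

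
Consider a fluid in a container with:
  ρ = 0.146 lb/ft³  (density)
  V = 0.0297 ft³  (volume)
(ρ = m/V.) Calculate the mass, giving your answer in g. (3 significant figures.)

1.97 g

Rearranging ρ = m/V for m: m = ρV.
ρ = 0.146 lb/ft³ = 2.339 kg/m³; V = 0.0297 ft³ = 8.410×10^-4 m³.
m = 0.001967 kg
0.001967 kg × (1 g / 0.001000 kg) = 1.967 g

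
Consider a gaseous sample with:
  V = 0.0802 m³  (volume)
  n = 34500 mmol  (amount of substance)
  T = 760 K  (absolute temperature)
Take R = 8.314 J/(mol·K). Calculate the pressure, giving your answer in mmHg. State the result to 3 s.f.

20400 mmHg

From the ideal-gas law: P = nRT/V.
V = 0.0802 m³; n = 34500 mmol = 34.50 mol; T = 760 K; R = 8.314 J/(mol·K).
P = 2.718×10^6 Pa  (the unit combination reduces to kg/(m·s²) = Pa)
2.718×10^6 Pa × (1 mmHg / 133.3 Pa) = 20388 mmHg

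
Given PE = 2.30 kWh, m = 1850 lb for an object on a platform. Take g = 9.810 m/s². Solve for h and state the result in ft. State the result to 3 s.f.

Rearranging: h = PE/(m·g).
PE = 2.30 kWh = 8.280×10^6 J; m = 1850 lb = 839.1 kg; g = 9.810 m/s².
h = 1006 m
1006 m × (1 ft / 0.3048 m) = 3300 ft

3300 ft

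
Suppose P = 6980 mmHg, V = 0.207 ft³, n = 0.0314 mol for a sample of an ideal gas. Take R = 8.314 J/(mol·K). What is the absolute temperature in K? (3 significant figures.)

From the ideal-gas law: T = PV/(nR).
P = 6980 mmHg = 9.306×10^5 Pa; V = 0.207 ft³ = 0.005862 m³; n = 0.0314 mol; R = 8.314 J/(mol·K).
T = 20895 K

20900 K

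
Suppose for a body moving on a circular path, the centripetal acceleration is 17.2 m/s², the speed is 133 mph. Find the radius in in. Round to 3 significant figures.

8090 in

Rearranging: r = v²/a.
a = 17.2 m/s²; v = 133 mph = 59.46 m/s.
r = 205.5 m
205.5 m × (1 in / 0.02540 m) = 8092 in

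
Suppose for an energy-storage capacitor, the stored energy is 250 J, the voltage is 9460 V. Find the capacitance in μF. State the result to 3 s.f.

5.59 μF

Rearranging E = ½C·V² for C: C = 2E/V².
E = 250 J; V = 9460 V.
C = 5.587×10^-6 F
5.587×10^-6 F × (1 μF / 1.000×10^-6 F) = 5.587 μF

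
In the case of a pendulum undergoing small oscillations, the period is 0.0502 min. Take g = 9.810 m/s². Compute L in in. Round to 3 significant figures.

Rearranging: L = g·(T/2π)².
T = 0.0502 min = 3.012 s; g = 9.810 m/s².
L = 2.254 m
2.254 m × (1 in / 0.02540 m) = 88.75 in

88.8 in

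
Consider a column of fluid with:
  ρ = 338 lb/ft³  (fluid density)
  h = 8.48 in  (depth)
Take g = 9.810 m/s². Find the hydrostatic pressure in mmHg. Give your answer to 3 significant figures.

P is given directly by: P = ρgh.
ρ = 338 lb/ft³ = 5414 kg/m³; h = 8.48 in = 0.2154 m; g = 9.810 m/s².
P = 11440 Pa  (the unit combination reduces to kg/(m·s²) = Pa)
11440 Pa × (1 mmHg / 133.3 Pa) = 85.81 mmHg

85.8 mmHg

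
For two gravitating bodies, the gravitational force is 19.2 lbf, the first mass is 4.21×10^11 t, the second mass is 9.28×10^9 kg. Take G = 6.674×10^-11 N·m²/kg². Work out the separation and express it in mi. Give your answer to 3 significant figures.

1090 mi

From Newton's law of gravitation: r = √(G·m₁m₂/F).
F = 19.2 lbf = 85.41 N; m₁ = 4.21×10^11 t = 4.210×10^14 kg; m₂ = 9.28×10^9 kg; G = 6.674×10^-11 N·m²/kg².
r = 1.747×10^6 m
1.747×10^6 m × (1 mi / 1609 m) = 1086 mi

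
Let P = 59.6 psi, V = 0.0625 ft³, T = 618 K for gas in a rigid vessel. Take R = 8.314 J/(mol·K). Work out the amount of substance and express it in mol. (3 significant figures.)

From the ideal-gas law: n = PV/(RT).
P = 59.6 psi = 4.109×10^5 Pa; V = 0.0625 ft³ = 0.001770 m³; T = 618 K; R = 8.314 J/(mol·K).
n = 0.1415 mol

0.142 mol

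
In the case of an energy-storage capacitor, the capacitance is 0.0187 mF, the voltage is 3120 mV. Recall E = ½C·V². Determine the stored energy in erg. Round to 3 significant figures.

910 erg

E is given directly by: E = ½CV².
C = 0.0187 mF = 1.870×10^-5 F; V = 3120 mV = 3.120 V.
E = 9.102×10^-5 J
9.102×10^-5 J × (1 erg / 1.000×10^-7 J) = 910.2 erg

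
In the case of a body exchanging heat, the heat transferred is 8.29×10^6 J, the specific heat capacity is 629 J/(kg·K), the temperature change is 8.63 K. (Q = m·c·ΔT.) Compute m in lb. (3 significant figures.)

Rearranging: m = Q/(c·ΔT).
Q = 8.29×10^6 J; c = 629 J/(kg·K); ΔT = 8.63 K.
m = 1527 kg
1527 kg × (1 lb / 0.4536 kg) = 3367 lb

3370 lb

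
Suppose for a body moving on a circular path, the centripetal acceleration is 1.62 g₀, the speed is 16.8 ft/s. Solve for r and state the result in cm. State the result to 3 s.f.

Rearranging a = v²/r for r: r = v²/a.
a = 1.62 g₀ = 15.89 m/s²; v = 16.8 ft/s = 5.121 m/s.
r = 1.650 m
1.650 m × (1 cm / 0.01000 m) = 165.0 cm

165 cm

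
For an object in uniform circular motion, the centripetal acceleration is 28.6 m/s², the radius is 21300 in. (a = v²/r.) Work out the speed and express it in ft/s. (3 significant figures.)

Rearranging: v = √(a·r).
a = 28.6 m/s²; r = 21300 in = 541.0 m.
v = 124.4 m/s
124.4 m/s × (1 ft/s / 0.3048 m/s) = 408.1 ft/s

408 ft/s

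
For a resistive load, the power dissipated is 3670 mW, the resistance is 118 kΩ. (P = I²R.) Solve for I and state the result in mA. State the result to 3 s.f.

Rearranging P = I²R for I: I = √(P/R).
P = 3670 mW = 3.670 W; R = 118 kΩ = 1.180×10^5 Ω.
I = 0.005577 A
0.005577 A × (1 mA / 0.001000 A) = 5.577 mA

5.58 mA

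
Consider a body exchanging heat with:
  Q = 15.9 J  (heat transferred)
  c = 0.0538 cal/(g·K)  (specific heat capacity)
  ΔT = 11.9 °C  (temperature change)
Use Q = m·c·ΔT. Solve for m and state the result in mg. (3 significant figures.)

5940 mg

Solving Q = m·c·ΔT for m: m = Q/(c·ΔT).
Q = 15.9 J; c = 0.0538 cal/(g·K) = 225.1 J/(kg·K); ΔT = 11.9 °C = 11.90 K.
m = 0.005936 kg
0.005936 kg × (1 mg / 1.000×10^-6 kg) = 5936 mg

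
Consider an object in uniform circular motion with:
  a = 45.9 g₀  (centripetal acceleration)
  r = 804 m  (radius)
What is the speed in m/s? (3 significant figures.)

Rearranging a = v²/r for v: v = √(a·r).
a = 45.9 g₀ = 450.1 m/s²; r = 804 m.
v = 601.6 m/s

602 m/s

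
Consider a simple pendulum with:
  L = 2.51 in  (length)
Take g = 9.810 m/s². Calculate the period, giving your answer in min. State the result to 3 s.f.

0.00844 min

T is given directly by: T = 2π√(L/g).
L = 2.51 in = 0.06375 m; g = 9.810 m/s².
T = 0.5065 s
0.5065 s × (1 min / 60.00 s) = 0.008442 min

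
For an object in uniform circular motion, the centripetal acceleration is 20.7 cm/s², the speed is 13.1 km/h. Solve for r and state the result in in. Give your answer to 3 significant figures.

Rearranging a = v²/r for r: r = v²/a.
a = 20.7 cm/s² = 0.2070 m/s²; v = 13.1 km/h = 3.639 m/s.
r = 63.97 m
63.97 m × (1 in / 0.02540 m) = 2518 in

2520 in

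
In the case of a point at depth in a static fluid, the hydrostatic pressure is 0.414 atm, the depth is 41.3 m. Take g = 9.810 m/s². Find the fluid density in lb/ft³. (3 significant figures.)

6.46 lb/ft³

Rearranging P = ρ·g·h for ρ: ρ = P/(g·h).
P = 0.414 atm = 41949 Pa; h = 41.3 m; g = 9.810 m/s².
ρ = 103.5 kg/m³
103.5 kg/m³ × (1 lb/ft³ / 16.02 kg/m³) = 6.464 lb/ft³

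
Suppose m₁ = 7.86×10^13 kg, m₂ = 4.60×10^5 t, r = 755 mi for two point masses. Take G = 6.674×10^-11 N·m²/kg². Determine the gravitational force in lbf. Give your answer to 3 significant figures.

0.367 lbf

From Newton's law of gravitation: F = Gm₁m₂/r².
m₁ = 7.86×10^13 kg; m₂ = 4.60×10^5 t = 4.600×10^8 kg; r = 755 mi = 1.215×10^6 m; G = 6.674×10^-11 N·m²/kg².
F = 1.634 N
1.634 N × (1 lbf / 4.448 N) = 0.3674 lbf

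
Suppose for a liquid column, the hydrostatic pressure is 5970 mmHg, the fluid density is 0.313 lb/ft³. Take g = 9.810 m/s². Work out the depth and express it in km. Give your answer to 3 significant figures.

Solving P = ρ·g·h for h: h = P/(ρ·g).
P = 5970 mmHg = 7.959×10^5 Pa; ρ = 0.313 lb/ft³ = 5.014 kg/m³; g = 9.810 m/s².
h = 16182 m
16182 m × (1 km / 1000 m) = 16.18 km

16.2 km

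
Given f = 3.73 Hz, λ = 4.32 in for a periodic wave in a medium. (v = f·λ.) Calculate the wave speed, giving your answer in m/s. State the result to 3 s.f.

0.409 m/s

Directly: v = fλ.
f = 3.73 Hz; λ = 4.32 in = 0.1097 m.
v = 0.4093 m/s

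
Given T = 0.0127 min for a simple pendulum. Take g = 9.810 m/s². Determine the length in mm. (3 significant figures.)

144 mm

Solving T = 2π√(L/g) for L: L = g·(T/2π)².
T = 0.0127 min = 0.7620 s; g = 9.810 m/s².
L = 0.1443 m
0.1443 m × (1 mm / 0.001000 m) = 144.3 mm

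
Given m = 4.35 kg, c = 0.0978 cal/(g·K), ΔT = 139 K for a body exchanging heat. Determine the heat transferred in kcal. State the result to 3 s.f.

59.1 kcal

Q is given directly by: Q = mcΔT.
m = 4.35 kg; c = 0.0978 cal/(g·K) = 409.2 J/(kg·K); ΔT = 139 K.
Q = 2.474×10^5 J  (the unit combination reduces to kg·m²/s² = J)
2.474×10^5 J × (1 kcal / 4184 J) = 59.13 kcal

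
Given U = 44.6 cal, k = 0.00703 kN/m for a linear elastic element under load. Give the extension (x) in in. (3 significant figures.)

287 in

Rearranging U = ½k·x² for x: x = √(2U/k).
U = 44.6 cal = 186.6 J; k = 0.00703 kN/m = 7.030 N/m.
x = 7.286 m
7.286 m × (1 in / 0.02540 m) = 286.9 in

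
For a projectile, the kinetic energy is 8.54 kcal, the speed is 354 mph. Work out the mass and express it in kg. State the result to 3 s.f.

2.85 kg

Rearranging: m = 2·KE/v².
KE = 8.54 kcal = 35731 J; v = 354 mph = 158.3 m/s.
m = 2.854 kg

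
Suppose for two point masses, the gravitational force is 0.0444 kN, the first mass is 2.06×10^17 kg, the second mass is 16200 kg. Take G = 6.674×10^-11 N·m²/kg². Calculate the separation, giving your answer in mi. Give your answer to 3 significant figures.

44.0 mi

From Newton's law of gravitation: r = √(G·m₁m₂/F).
F = 0.0444 kN = 44.40 N; m₁ = 2.06×10^17 kg; m₂ = 16200 kg; G = 6.674×10^-11 N·m²/kg².
r = 70826 m
70826 m × (1 mi / 1609 m) = 44.01 mi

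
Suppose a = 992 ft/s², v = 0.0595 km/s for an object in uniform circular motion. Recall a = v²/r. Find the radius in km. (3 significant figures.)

Rearranging a = v²/r for r: r = v²/a.
a = 992 ft/s² = 302.4 m/s²; v = 0.0595 km/s = 59.50 m/s.
r = 11.71 m
11.71 m × (1 km / 1000 m) = 0.01171 km

0.0117 km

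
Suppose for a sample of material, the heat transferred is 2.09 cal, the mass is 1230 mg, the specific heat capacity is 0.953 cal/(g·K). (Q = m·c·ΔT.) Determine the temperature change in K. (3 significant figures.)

Solving Q = m·c·ΔT for ΔT: ΔT = Q/(m·c).
Q = 2.09 cal = 8.745 J; m = 1230 mg = 0.001230 kg; c = 0.953 cal/(g·K) = 3987 J/(kg·K).
ΔT = 1.783 K

1.78 K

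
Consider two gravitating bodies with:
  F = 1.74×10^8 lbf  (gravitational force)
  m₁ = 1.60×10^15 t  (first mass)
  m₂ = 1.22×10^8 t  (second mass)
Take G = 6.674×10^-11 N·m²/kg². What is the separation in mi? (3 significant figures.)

80.6 mi

Solving F = G·m₁·m₂/r² for r: r = √(G·m₁m₂/F).
F = 1.74×10^8 lbf = 7.740×10^8 N; m₁ = 1.60×10^15 t = 1.600×10^18 kg; m₂ = 1.22×10^8 t = 1.220×10^11 kg; G = 6.674×10^-11 N·m²/kg².
r = 1.297×10^5 m
1.297×10^5 m × (1 mi / 1609 m) = 80.62 mi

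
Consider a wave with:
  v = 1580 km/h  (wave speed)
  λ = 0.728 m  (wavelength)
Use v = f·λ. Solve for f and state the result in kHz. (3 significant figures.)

0.603 kHz

Rearranging v = f·λ for f: f = v/λ.
v = 1580 km/h = 438.9 m/s; λ = 0.728 m.
f = 602.9 Hz
602.9 Hz × (1 kHz / 1000 Hz) = 0.6029 kHz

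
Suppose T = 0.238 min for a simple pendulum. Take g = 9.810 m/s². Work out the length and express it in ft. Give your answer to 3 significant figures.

Rearranging: L = g·(T/2π)².
T = 0.238 min = 14.28 s; g = 9.810 m/s².
L = 50.67 m
50.67 m × (1 ft / 0.3048 m) = 166.2 ft

166 ft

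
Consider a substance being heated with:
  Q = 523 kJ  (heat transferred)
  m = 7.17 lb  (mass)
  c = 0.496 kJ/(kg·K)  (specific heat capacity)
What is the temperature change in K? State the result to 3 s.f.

324 K

Solving Q = m·c·ΔT for ΔT: ΔT = Q/(m·c).
Q = 523 kJ = 5.230×10^5 J; m = 7.17 lb = 3.252 kg; c = 0.496 kJ/(kg·K) = 496.0 J/(kg·K).
ΔT = 324.2 K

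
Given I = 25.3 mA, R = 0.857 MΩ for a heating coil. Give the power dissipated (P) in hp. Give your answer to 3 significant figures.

P is given directly by: P = I²R.
I = 25.3 mA = 0.02530 A; R = 0.857 MΩ = 8.570×10^5 Ω.
P = 548.6 W
548.6 W × (1 hp / 745.7 W) = 0.7356 hp

0.736 hp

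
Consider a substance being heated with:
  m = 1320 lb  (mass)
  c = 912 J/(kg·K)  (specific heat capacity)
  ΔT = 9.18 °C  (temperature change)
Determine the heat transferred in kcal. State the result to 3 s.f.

1200 kcal

Q is given directly by: Q = mcΔT.
m = 1320 lb = 598.7 kg; c = 912 J/(kg·K); ΔT = 9.18 °C = 9.180 K.
Q = 5.013×10^6 J
5.013×10^6 J × (1 kcal / 4184 J) = 1198 kcal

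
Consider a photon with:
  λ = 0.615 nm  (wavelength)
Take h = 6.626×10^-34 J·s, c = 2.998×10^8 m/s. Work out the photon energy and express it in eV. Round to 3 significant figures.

Directly: E = hc/λ.
λ = 0.615 nm = 6.150×10^-10 m; h = 6.626×10^-34 J·s; c = 2.998×10^8 m/s.
E = 3.230×10^-16 J
3.230×10^-16 J × (1 eV / 1.602×10^-19 J) = 2016 eV

2020 eV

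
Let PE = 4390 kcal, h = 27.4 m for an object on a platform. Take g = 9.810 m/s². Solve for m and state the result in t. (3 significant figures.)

68.3 t

Rearranging: m = PE/(g·h).
PE = 4390 kcal = 1.837×10^7 J; h = 27.4 m; g = 9.810 m/s².
m = 68334 kg
68334 kg × (1 t / 1000 kg) = 68.33 t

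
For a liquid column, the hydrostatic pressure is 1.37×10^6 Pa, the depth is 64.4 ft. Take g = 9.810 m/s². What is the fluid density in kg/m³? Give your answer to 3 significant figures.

7110 kg/m³

Rearranging: ρ = P/(g·h).
P = 1.37×10^6 Pa; h = 64.4 ft = 19.63 m; g = 9.810 m/s².
ρ = 7115 kg/m³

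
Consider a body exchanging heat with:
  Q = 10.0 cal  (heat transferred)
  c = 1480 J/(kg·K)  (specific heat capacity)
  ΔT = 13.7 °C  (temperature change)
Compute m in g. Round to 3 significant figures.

2.06 g

Solving Q = m·c·ΔT for m: m = Q/(c·ΔT).
Q = 10.0 cal = 41.84 J; c = 1480 J/(kg·K); ΔT = 13.7 °C = 13.70 K.
m = 0.002064 kg
0.002064 kg × (1 g / 0.001000 kg) = 2.064 g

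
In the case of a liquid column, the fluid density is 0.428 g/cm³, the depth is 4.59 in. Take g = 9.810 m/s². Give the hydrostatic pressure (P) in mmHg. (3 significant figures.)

P is given directly by: P = ρgh.
ρ = 0.428 g/cm³ = 428.0 kg/m³; h = 4.59 in = 0.1166 m; g = 9.810 m/s².
P = 489.5 Pa  (the unit combination reduces to kg/(m·s²) = Pa)
489.5 Pa × (1 mmHg / 133.3 Pa) = 3.672 mmHg

3.67 mmHg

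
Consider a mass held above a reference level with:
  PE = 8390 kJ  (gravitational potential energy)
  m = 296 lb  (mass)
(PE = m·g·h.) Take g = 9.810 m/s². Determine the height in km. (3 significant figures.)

6.37 km

Rearranging PE = m·g·h for h: h = PE/(m·g).
PE = 8390 kJ = 8.390×10^6 J; m = 296 lb = 134.3 kg; g = 9.810 m/s².
h = 6370 m
6370 m × (1 km / 1000 m) = 6.370 km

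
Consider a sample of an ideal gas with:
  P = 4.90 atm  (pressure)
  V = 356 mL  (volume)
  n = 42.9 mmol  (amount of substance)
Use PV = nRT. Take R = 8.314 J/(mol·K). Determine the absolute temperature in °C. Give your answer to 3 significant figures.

From the ideal-gas law: T = PV/(nR).
P = 4.90 atm = 4.965×10^5 Pa; V = 356 mL = 3.560×10^-4 m³; n = 42.9 mmol = 0.04290 mol; R = 8.314 J/(mol·K).
T = 495.6 K
495.6 K − 273.15 = 222.4 °C

222 °C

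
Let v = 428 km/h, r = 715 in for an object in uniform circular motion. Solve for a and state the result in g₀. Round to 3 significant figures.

a is given directly by: a = v²/r.
v = 428 km/h = 118.9 m/s; r = 715 in = 18.16 m.
a = 778.3 m/s²
778.3 m/s² × (1 g₀ / 9.807 m/s²) = 79.36 g₀

79.4 g₀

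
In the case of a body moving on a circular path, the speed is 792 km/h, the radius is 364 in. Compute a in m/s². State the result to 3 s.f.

a is given directly by: a = v²/r.
v = 792 km/h = 220.0 m/s; r = 364 in = 9.246 m.
a = 5235 m/s²

5230 m/s²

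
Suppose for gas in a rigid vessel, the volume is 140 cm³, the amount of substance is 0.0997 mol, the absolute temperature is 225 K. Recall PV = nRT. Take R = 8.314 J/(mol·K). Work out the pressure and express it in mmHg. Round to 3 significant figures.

9990 mmHg

From the ideal-gas law: P = nRT/V.
V = 140 cm³ = 1.400×10^-4 m³; n = 0.0997 mol; T = 225 K; R = 8.314 J/(mol·K).
P = 1.332×10^6 Pa
1.332×10^6 Pa × (1 mmHg / 133.3 Pa) = 9992 mmHg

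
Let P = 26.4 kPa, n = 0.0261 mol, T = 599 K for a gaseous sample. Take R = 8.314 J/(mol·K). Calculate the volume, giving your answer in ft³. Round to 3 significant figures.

0.174 ft³

Rearranging: V = nRT/P.
P = 26.4 kPa = 26400 Pa; n = 0.0261 mol; T = 599 K; R = 8.314 J/(mol·K).
V = 0.004923 m³
0.004923 m³ × (1 ft³ / 0.02832 m³) = 0.1739 ft³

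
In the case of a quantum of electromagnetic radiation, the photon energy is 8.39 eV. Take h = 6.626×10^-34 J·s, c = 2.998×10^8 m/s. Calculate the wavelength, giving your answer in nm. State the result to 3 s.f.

Rearranging: λ = hc/E.
E = 8.39 eV = 1.344×10^-18 J; h = 6.626×10^-34 J·s; c = 2.998×10^8 m/s.
λ = 1.478×10^-7 m
1.478×10^-7 m × (1 nm / 1.000×10^-9 m) = 147.8 nm

148 nm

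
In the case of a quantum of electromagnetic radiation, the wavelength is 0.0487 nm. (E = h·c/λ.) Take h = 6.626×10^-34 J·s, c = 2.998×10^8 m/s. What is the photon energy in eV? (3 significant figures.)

E is given directly by: E = hc/λ.
λ = 0.0487 nm = 4.870×10^-11 m; h = 6.626×10^-34 J·s; c = 2.998×10^8 m/s.
E = 4.079×10^-15 J
4.079×10^-15 J × (1 eV / 1.602×10^-19 J) = 25459 eV

25500 eV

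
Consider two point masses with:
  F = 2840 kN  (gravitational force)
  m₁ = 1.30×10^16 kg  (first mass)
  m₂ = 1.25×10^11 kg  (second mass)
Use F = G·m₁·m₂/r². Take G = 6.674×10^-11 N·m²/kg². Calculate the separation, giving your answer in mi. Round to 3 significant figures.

From Newton's law of gravitation: r = √(G·m₁m₂/F).
F = 2840 kN = 2.840×10^6 N; m₁ = 1.30×10^16 kg; m₂ = 1.25×10^11 kg; G = 6.674×10^-11 N·m²/kg².
r = 1.954×10^5 m
1.954×10^5 m × (1 mi / 1609 m) = 121.4 mi

121 mi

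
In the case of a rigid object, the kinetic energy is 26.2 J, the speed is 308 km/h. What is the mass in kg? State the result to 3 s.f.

Rearranging: m = 2·KE/v².
KE = 26.2 J; v = 308 km/h = 85.56 m/s.
m = 0.007159 kg

0.00716 kg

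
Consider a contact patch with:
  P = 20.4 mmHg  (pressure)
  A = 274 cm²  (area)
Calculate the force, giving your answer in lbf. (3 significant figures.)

Solving P = F/A for F: F = P·A.
P = 20.4 mmHg = 2720 Pa; A = 274 cm² = 0.02740 m².
F = 74.52 N
74.52 N × (1 lbf / 4.448 N) = 16.75 lbf

16.8 lbf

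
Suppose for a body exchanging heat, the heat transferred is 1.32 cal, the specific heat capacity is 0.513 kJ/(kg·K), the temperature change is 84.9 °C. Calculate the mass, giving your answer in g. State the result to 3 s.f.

Rearranging Q = m·c·ΔT for m: m = Q/(c·ΔT).
Q = 1.32 cal = 5.523 J; c = 0.513 kJ/(kg·K) = 513.0 J/(kg·K); ΔT = 84.9 °C = 84.90 K.
m = 1.268×10^-4 kg
1.268×10^-4 kg × (1 g / 0.001000 kg) = 0.1268 g

0.127 g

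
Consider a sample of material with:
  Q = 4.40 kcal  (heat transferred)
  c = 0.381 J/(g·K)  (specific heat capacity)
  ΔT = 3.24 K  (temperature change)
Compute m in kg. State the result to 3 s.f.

14.9 kg

Rearranging Q = m·c·ΔT for m: m = Q/(c·ΔT).
Q = 4.40 kcal = 18410 J; c = 0.381 J/(g·K) = 381.0 J/(kg·K); ΔT = 3.24 K.
m = 14.91 kg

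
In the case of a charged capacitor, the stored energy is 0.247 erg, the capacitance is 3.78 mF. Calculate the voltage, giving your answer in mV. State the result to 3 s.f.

3.62 mV

Rearranging: V = √(2E/C).
E = 0.247 erg = 2.470×10^-8 J; C = 3.78 mF = 0.003780 F.
V = 0.003615 V
0.003615 V × (1 mV / 0.001000 V) = 3.615 mV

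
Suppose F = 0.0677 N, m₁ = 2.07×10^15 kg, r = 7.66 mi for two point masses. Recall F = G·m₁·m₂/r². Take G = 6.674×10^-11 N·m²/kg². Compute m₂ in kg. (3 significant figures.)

74.5 kg

From Newton's law of gravitation: m₂ = F·r²/(G·m₁).
F = 0.0677 N; m₁ = 2.07×10^15 kg; r = 7.66 mi = 12328 m; G = 6.674×10^-11 N·m²/kg².
m₂ = 74.47 kg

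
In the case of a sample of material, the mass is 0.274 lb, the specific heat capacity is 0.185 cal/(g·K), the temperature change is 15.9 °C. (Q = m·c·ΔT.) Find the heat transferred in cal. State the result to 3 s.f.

366 cal

Directly: Q = mcΔT.
m = 0.274 lb = 0.1243 kg; c = 0.185 cal/(g·K) = 774.0 J/(kg·K); ΔT = 15.9 °C = 15.90 K.
Q = 1530 J
1530 J × (1 cal / 4.184 J) = 365.6 cal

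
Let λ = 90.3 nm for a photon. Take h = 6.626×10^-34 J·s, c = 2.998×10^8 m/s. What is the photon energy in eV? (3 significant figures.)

Directly: E = hc/λ.
λ = 90.3 nm = 9.030×10^-8 m; h = 6.626×10^-34 J·s; c = 2.998×10^8 m/s.
E = 2.200×10^-18 J  (the unit combination reduces to kg·m²/s² = J)
2.200×10^-18 J × (1 eV / 1.602×10^-19 J) = 13.73 eV

13.7 eV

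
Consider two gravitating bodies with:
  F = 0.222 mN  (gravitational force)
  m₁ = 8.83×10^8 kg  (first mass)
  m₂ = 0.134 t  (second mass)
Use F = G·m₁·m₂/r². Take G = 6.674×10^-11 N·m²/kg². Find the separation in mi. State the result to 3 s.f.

0.117 mi

Solving F = G·m₁·m₂/r² for r: r = √(G·m₁m₂/F).
F = 0.222 mN = 2.220×10^-4 N; m₁ = 8.83×10^8 kg; m₂ = 0.134 t = 134.0 kg; G = 6.674×10^-11 N·m²/kg².
r = 188.6 m
188.6 m × (1 mi / 1609 m) = 0.1172 mi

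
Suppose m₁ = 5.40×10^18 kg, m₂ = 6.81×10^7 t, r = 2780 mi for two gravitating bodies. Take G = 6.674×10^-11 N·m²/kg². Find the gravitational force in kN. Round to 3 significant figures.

1230 kN

F is given directly by: F = Gm₁m₂/r².
m₁ = 5.40×10^18 kg; m₂ = 6.81×10^7 t = 6.810×10^10 kg; r = 2780 mi = 4.474×10^6 m; G = 6.674×10^-11 N·m²/kg².
F = 1.226×10^6 N
1.226×10^6 N × (1 kN / 1000 N) = 1226 kN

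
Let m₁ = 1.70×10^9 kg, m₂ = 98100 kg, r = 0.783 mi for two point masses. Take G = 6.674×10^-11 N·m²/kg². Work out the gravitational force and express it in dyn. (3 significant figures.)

701 dyn

From Newton's law of gravitation: F = Gm₁m₂/r².
m₁ = 1.70×10^9 kg; m₂ = 98100 kg; r = 0.783 mi = 1260 m; G = 6.674×10^-11 N·m²/kg².
F = 0.007009 N
0.007009 N × (1 dyn / 1.000×10^-5 N) = 700.9 dyn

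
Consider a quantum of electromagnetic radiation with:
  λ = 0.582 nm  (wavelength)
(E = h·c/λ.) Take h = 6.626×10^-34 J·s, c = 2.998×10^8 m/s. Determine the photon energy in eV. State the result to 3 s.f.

E is given directly by: E = hc/λ.
λ = 0.582 nm = 5.820×10^-10 m; h = 6.626×10^-34 J·s; c = 2.998×10^8 m/s.
E = 3.413×10^-16 J
3.413×10^-16 J × (1 eV / 1.602×10^-19 J) = 2130 eV

2130 eV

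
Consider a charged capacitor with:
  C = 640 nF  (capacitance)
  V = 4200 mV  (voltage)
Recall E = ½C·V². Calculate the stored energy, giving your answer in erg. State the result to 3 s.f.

E is given directly by: E = ½CV².
C = 640 nF = 6.400×10^-7 F; V = 4200 mV = 4.200 V.
E = 5.645×10^-6 J
5.645×10^-6 J × (1 erg / 1.000×10^-7 J) = 56.45 erg

56.4 erg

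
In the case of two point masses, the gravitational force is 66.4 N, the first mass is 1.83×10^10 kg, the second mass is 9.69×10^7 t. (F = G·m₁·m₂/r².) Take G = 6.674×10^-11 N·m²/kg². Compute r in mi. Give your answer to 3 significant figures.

26.2 mi

From Newton's law of gravitation: r = √(G·m₁m₂/F).
F = 66.4 N; m₁ = 1.83×10^10 kg; m₂ = 9.69×10^7 t = 9.690×10^10 kg; G = 6.674×10^-11 N·m²/kg².
r = 42218 m
42218 m × (1 mi / 1609 m) = 26.23 mi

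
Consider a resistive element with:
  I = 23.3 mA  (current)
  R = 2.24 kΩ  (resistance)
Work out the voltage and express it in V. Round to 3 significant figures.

52.2 V

V is given directly by: V = IR.
I = 23.3 mA = 0.02330 A; R = 2.24 kΩ = 2240 Ω.
V = 52.19 V  (the unit combination reduces to kg·m²/(A·s³) = V)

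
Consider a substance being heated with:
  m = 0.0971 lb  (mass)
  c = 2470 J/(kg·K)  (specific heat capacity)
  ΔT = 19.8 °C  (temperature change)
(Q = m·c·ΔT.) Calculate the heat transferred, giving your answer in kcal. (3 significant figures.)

0.515 kcal

Q is given directly by: Q = mcΔT.
m = 0.0971 lb = 0.04404 kg; c = 2470 J/(kg·K); ΔT = 19.8 °C = 19.80 K.
Q = 2154 J
2154 J × (1 kcal / 4184 J) = 0.5148 kcal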